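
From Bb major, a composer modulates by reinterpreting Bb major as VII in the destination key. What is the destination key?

C minor

The numeral VII denotes a major triad on scale degree 7. With Bb on degree 7, the tonic of the new key is C.
Degree 7 carries a major triad in natural-minor keys, so the destination is C minor.
Check: the diatonic triads of C minor (natural minor) are Cm (i), Ddim (ii°), Eb (III), Fm (iv), Gm (v), Ab (VI), Bb (VII) — Bb major is indeed VII.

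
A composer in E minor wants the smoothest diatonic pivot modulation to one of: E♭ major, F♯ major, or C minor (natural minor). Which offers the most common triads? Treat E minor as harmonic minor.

Triads of E minor (harmonic minor): Em (i), F♯dim (ii°), Gaug (III+), Am (iv), B (V), C (VI), D♯dim (vii°).
E♭ major shares 0: none.
F♯ major shares 1: B.
C minor (natural minor) shares 0: none.
The most common triads (1) are shared with F♯ major.

F♯ major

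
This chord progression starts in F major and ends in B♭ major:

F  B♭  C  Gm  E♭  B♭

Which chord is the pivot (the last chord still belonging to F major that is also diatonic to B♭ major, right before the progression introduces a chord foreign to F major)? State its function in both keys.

Gm — ii in F major, vi in B♭ major

Chords diatonic to F major: F, Gm, Am, B♭, C, Dm, Edim.
Reading the progression, the first chord not in that set is E♭, so the modulation leaves F major there.
The chord immediately before E♭ is Gm, which is diatonic to both keys: ii in F major and vi in B♭ major.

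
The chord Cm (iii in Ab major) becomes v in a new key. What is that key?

The numeral v denotes a minor triad on scale degree 5. With C on degree 5, the tonic of the new key is F.
Degree 5 carries a minor triad in natural-minor keys, so the destination is F minor.
Check: the diatonic triads of F minor (natural minor) are Fm (i), Gdim (ii°), Ab (III), Bbm (iv), Cm (v), Db (VI), Eb (VII) — Cm is indeed v.

F minor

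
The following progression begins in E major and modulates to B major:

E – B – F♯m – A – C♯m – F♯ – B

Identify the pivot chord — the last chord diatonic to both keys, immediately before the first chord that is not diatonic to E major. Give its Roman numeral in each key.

C♯m — vi in E major, ii in B major

Chords diatonic to E major: E, F♯m, G♯m, A, B, C♯m, D♯dim.
Reading the progression, the first chord not in that set is F♯, so the modulation leaves E major there.
The chord immediately before F♯ is C♯m, which is diatonic to both keys: vi in E major and ii in B major.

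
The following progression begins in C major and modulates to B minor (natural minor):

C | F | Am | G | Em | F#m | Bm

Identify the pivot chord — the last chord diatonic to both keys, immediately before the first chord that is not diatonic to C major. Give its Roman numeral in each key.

Chords diatonic to C major: C, Dm, Em, F, G, Am, Bdim.
Reading the progression, the first chord not in that set is F#m, so the modulation leaves C major there.
The chord immediately before F#m is Em, which is diatonic to both keys: iii in C major and iv in B minor.

Em — iii in C major, iv in B minor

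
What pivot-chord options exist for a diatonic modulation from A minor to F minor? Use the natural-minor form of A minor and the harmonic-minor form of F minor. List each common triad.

C

Triads in A minor (natural minor): Am (i), Bdim (ii°), C (III), Dm (iv), Em (v), F (VI), G (VII).
Triads in F minor (harmonic minor): Fm (i), Gdim (ii°), A♭aug (III+), B♭m (iv), C (V), D♭ (VI), Edim (vii°).
Shared triads with their functions: C (III in A minor, V in F minor).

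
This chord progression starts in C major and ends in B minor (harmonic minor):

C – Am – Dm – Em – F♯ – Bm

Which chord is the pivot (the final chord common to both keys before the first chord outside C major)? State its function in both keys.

Em — iii in C major, iv in B minor

Chords diatonic to C major: C, Dm, Em, F, G, Am, Bdim.
Reading the progression, the first chord not in that set is F♯, so the modulation leaves C major there.
The chord immediately before F♯ is Em, which is diatonic to both keys: iii in C major and iv in B minor.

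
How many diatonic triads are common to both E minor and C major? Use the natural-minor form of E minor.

Diatonic triads of E minor (natural minor): E minor (i), F# diminished (ii°), G major (III), A minor (iv), B minor (v), C major (VI), D major (VII).
Diatonic triads of C major: C major (I), D minor (ii), E minor (iii), F major (IV), G major (V), A minor (vi), B diminished (vii°).
Matching root and quality in both lists: E minor, G major, A minor, C major.
That gives 4 common triads.

4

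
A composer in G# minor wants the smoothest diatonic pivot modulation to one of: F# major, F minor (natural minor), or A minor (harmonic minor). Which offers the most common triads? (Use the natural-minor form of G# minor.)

Triads of G# minor (natural minor): G#m (i), A#dim (ii°), B (III), C#m (iv), D#m (v), E (VI), F# (VII).
F# major shares 4: G#m, B, D#m, F#.
F minor (natural minor) shares 0: none.
A minor (harmonic minor) shares 1: E.
The most common triads (4) are shared with F# major.

F# major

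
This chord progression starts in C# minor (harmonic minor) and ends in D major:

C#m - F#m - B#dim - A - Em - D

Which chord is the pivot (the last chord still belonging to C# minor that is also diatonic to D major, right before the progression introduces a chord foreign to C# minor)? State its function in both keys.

Chords diatonic to C# minor: C#m, D#dim, Eaug, F#m, G#, A, B#dim.
Reading the progression, the first chord not in that set is Em, so the modulation leaves C# minor there.
The chord immediately before Em is A, which is diatonic to both keys: VI in C# minor and V in D major.

A — VI in C# minor, V in D major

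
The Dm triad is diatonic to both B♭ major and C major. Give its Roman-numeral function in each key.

iii in B♭ major; ii in C major

The scale of B♭ major is B♭ C D E♭ F G A; D is degree 3, and the triad built there (D-F-A) is minor, so it is iii.
The scale of C major is C D E F G A B; D is degree 2, and the triad built there (D-F-A) is minor, so it is ii.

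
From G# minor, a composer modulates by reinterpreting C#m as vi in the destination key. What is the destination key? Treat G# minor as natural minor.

E major

The numeral vi denotes a minor triad on scale degree 6. With C# on degree 6, the tonic of the new key is E.
Degree 6 carries a minor triad in major keys, so the destination is E major.
Check: the diatonic triads of E major are E (I), F#m (ii), G#m (iii), A (IV), B (V), C#m (vi), D#dim (vii°) — C#m is indeed vi.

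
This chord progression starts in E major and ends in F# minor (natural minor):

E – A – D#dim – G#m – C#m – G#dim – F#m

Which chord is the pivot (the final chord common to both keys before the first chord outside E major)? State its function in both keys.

C#m — vi in E major, v in F# minor

Chords diatonic to E major: E, F#m, G#m, A, B, C#m, D#dim.
Reading the progression, the first chord not in that set is G#dim, so the modulation leaves E major there.
The chord immediately before G#dim is C#m, which is diatonic to both keys: vi in E major and v in F# minor.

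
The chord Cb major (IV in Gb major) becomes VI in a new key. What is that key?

Eb minor

The numeral VI denotes a major triad on scale degree 6. With Cb on degree 6, the tonic of the new key is Eb.
Degree 6 carries a major triad in minor keys, so the destination is Eb minor.
Check: the diatonic triads of Eb minor (natural minor) are Ebm (i), Fdim (ii°), Gb (III), Abm (iv), Bbm (v), Cb (VI), Db (VII) — Cb major is indeed VI.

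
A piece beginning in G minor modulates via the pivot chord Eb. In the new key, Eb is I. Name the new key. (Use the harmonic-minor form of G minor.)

Eb major

The numeral I denotes a major triad on scale degree 1. With Eb on degree 1, the tonic of the new key is Eb.
Degree 1 carries a major triad in major keys, so the destination is Eb major.
Check: the diatonic triads of Eb major are Eb (I), Fm (ii), Gm (iii), Ab (IV), Bb (V), Cm (vi), Ddim (vii°) — Eb is indeed I.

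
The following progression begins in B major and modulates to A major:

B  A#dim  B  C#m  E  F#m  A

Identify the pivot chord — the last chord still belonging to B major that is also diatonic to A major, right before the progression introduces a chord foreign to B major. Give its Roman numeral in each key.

Chords diatonic to B major: B, C#m, D#m, E, F#, G#m, A#dim.
Reading the progression, the first chord not in that set is F#m, so the modulation leaves B major there.
The chord immediately before F#m is E, which is diatonic to both keys: IV in B major and V in A major.

E — IV in B major, V in A major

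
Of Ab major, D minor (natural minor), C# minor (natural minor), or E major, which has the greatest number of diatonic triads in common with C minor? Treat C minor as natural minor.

Ab major

Triads of C minor (natural minor): C minor (i), D diminished (ii°), Eb major (III), F minor (iv), G minor (v), Ab major (VI), Bb major (VII).
Ab major shares 4: Cm, Eb, Fm, Ab.
D minor (natural minor) shares 2: Gm, Bb.
C# minor (natural minor) shares 0: none.
E major shares 0: none.
The most common triads (4) are shared with Ab major.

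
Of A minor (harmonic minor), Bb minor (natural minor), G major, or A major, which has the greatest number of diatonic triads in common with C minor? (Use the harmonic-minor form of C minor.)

Triads of C minor (harmonic minor): C minor (i), D diminished (ii°), Eb augmented (III+), F minor (iv), G major (V), Ab major (VI), B diminished (vii°).
A minor (harmonic minor) shares 1: Bdim.
Bb minor (natural minor) shares 2: Fm, Ab.
G major shares 1: G.
A major shares 0: none.
The most common triads (2) are shared with Bb minor.

Bb minor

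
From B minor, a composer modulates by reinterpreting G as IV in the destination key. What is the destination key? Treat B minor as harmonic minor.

The numeral IV denotes a major triad on scale degree 4. With G on degree 4, the tonic of the new key is D.
Degree 4 carries a major triad in major keys, so the destination is D major.
Check: the diatonic triads of D major are D (I), Em (ii), F#m (iii), G (IV), A (V), Bm (vi), C#dim (vii°) — G is indeed IV.

D major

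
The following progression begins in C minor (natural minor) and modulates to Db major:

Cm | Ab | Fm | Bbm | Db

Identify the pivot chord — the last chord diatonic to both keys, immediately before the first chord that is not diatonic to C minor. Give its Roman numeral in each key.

Fm — iv in C minor, iii in Db major

Chords diatonic to C minor: Cm, Ddim, Eb, Fm, Gm, Ab, Bb.
Reading the progression, the first chord not in that set is Bbm, so the modulation leaves C minor there.
The chord immediately before Bbm is Fm, which is diatonic to both keys: iv in C minor and iii in Db major.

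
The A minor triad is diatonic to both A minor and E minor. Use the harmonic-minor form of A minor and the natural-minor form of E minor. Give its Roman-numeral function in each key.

The scale of A minor (harmonic minor) is A B C D E F G♯; A is degree 1, and the triad built there (A-C-E) is minor, so it is i.
The scale of E minor (natural minor) is E F♯ G A B C D; A is degree 4, and the triad built there (A-C-E) is minor, so it is iv.

i in A minor; iv in E minor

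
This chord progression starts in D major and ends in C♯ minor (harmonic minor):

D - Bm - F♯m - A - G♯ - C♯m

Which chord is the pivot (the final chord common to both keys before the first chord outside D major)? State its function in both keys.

A — V in D major, VI in C♯ minor

Chords diatonic to D major: D, Em, F♯m, G, A, Bm, C♯dim.
Reading the progression, the first chord not in that set is G♯, so the modulation leaves D major there.
The chord immediately before G♯ is A, which is diatonic to both keys: V in D major and VI in C♯ minor.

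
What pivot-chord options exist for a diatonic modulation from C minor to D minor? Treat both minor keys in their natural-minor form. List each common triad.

Triads in C minor (natural minor): Cm (i), Ddim (ii°), E♭ (III), Fm (iv), Gm (v), A♭ (VI), B♭ (VII).
Triads in D minor (natural minor): Dm (i), Edim (ii°), F (III), Gm (iv), Am (v), B♭ (VI), C (VII).
Shared triads with their functions: Gm (v in C minor, iv in D minor); B♭ (VII in C minor, VI in D minor).

Gm, B♭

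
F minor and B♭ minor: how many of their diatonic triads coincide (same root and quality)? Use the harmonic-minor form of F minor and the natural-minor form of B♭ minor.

3

Diatonic triads of F minor (harmonic minor): Fm (i), Gdim (ii°), A♭aug (III+), B♭m (iv), C (V), D♭ (VI), Edim (vii°).
Diatonic triads of B♭ minor (natural minor): B♭m (i), Cdim (ii°), D♭ (III), E♭m (iv), Fm (v), G♭ (VI), A♭ (VII).
Matching root and quality in both lists: Fm, B♭m, D♭.
That gives 3 common triads.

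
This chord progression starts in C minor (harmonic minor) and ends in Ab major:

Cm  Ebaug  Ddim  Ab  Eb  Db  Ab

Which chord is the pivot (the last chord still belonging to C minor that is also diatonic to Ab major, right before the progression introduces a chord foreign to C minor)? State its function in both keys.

Ab — VI in C minor, I in Ab major

Chords diatonic to C minor: Cm, Ddim, Ebaug, Fm, G, Ab, Bdim.
Reading the progression, the first chord not in that set is Eb, so the modulation leaves C minor there.
The chord immediately before Eb is Ab, which is diatonic to both keys: VI in C minor and I in Ab major.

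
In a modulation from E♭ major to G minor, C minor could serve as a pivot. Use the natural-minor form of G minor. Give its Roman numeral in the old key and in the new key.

vi in E♭ major; iv in G minor

The scale of E♭ major is E♭ F G A♭ B♭ C D; C is degree 6, and the triad built there (C-E♭-G) is minor, so it is vi.
The scale of G minor (natural minor) is G A B♭ C D E♭ F; C is degree 4, and the triad built there (C-E♭-G) is minor, so it is iv.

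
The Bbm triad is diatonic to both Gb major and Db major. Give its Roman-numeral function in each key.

iii in Gb major; vi in Db major

The scale of Gb major is Gb Ab Bb Cb Db Eb F; Bb is degree 3, and the triad built there (Bb-Db-F) is minor, so it is iii.
The scale of Db major is Db Eb F Gb Ab Bb C; Bb is degree 6, and the triad built there (Bb-Db-F) is minor, so it is vi.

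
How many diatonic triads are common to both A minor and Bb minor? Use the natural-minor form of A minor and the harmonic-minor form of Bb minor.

1

Diatonic triads of A minor (natural minor): Am (i), Bdim (ii°), C (III), Dm (iv), Em (v), F (VI), G (VII).
Diatonic triads of Bb minor (harmonic minor): Bbm (i), Cdim (ii°), Dbaug (III+), Ebm (iv), F (V), Gb (VI), Adim (vii°).
Matching root and quality in both lists: F.
That gives 1 common triad.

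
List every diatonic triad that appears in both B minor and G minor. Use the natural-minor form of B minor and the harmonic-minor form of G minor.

D

Triads in B minor (natural minor): B minor (i), C♯ diminished (ii°), D major (III), E minor (iv), F♯ minor (v), G major (VI), A major (VII).
Triads in G minor (harmonic minor): G minor (i), A diminished (ii°), B♭ augmented (III+), C minor (iv), D major (V), E♭ major (VI), F♯ diminished (vii°).
Shared triads with their functions: D major (III in B minor, V in G minor).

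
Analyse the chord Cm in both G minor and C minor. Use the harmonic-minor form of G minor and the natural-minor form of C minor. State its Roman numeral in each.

iv in G minor; i in C minor

The scale of G minor (harmonic minor) is G A Bb C D Eb F#; C is degree 4, and the triad built there (C-Eb-G) is minor, so it is iv.
The scale of C minor (natural minor) is C D Eb F G Ab Bb; C is degree 1, and the triad built there (C-Eb-G) is minor, so it is i.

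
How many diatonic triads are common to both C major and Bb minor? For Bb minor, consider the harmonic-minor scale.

1

Diatonic triads of C major: C (I), Dm (ii), Em (iii), F (IV), G (V), Am (vi), Bdim (vii°).
Diatonic triads of Bb minor (harmonic minor): Bbm (i), Cdim (ii°), Dbaug (III+), Ebm (iv), F (V), Gb (VI), Adim (vii°).
Matching root and quality in both lists: F.
That gives 1 common triad.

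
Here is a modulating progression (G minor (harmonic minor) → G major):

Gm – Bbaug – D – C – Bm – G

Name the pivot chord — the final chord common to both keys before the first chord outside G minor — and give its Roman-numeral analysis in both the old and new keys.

Chords diatonic to G minor: Gm, Adim, Bbaug, Cm, D, Eb, F#dim.
Reading the progression, the first chord not in that set is C, so the modulation leaves G minor there.
The chord immediately before C is D, which is diatonic to both keys: V in G minor and V in G major.

D — V in G minor, V in G major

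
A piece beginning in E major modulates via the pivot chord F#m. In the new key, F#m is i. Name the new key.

F# minor

The numeral i denotes a minor triad on scale degree 1. With F# on degree 1, the tonic of the new key is F#.
Degree 1 carries a minor triad in minor keys, so the destination is F# minor.
Check: the diatonic triads of F# minor (natural minor) are F#m (i), G#dim (ii°), A (III), Bm (iv), C#m (v), D (VI), E (VII) — F#m is indeed i.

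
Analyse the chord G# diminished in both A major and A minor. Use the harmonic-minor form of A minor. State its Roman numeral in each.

vii° in A major; vii° in A minor

The scale of A major is A B C# D E F# G#; G# is degree 7, and the triad built there (G#-B-D) is diminished, so it is vii°.
The scale of A minor (harmonic minor) is A B C D E F G#; G# is degree 7, and the triad built there (G#-B-D) is diminished, so it is vii°.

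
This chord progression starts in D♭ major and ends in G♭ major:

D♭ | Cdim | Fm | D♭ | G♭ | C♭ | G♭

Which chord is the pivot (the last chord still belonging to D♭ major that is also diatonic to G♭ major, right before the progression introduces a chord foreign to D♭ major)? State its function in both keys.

G♭ — IV in D♭ major, I in G♭ major

Chords diatonic to D♭ major: D♭, E♭m, Fm, G♭, A♭, B♭m, Cdim.
Reading the progression, the first chord not in that set is C♭, so the modulation leaves D♭ major there.
The chord immediately before C♭ is G♭, which is diatonic to both keys: IV in D♭ major and I in G♭ major.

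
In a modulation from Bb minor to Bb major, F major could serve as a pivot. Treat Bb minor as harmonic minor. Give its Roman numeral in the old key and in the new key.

V in Bb minor; V in Bb major

The scale of Bb minor (harmonic minor) is Bb C Db Eb F Gb A; F is degree 5, and the triad built there (F-A-C) is major, so it is V.
The scale of Bb major is Bb C D Eb F G A; F is degree 5, and the triad built there (F-A-C) is major, so it is V.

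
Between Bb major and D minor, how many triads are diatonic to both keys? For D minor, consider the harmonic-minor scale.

3

Diatonic triads of Bb major: Bb major (I), C minor (ii), D minor (iii), Eb major (IV), F major (V), G minor (vi), A diminished (vii°).
Diatonic triads of D minor (harmonic minor): D minor (i), E diminished (ii°), F augmented (III+), G minor (iv), A major (V), Bb major (VI), C# diminished (vii°).
Matching root and quality in both lists: Bb major, D minor, G minor.
That gives 3 common triads.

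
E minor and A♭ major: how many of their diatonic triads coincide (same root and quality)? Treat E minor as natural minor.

0

Diatonic triads of E minor (natural minor): Em (i), F♯dim (ii°), G (III), Am (iv), Bm (v), C (VI), D (VII).
Diatonic triads of A♭ major: A♭ (I), B♭m (ii), Cm (iii), D♭ (IV), E♭ (V), Fm (vi), Gdim (vii°).
No triad has the same root and quality in both keys.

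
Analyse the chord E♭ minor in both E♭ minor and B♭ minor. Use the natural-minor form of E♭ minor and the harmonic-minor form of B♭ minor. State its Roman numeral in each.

The scale of E♭ minor (natural minor) is E♭ F G♭ A♭ B♭ C♭ D♭; E♭ is degree 1, and the triad built there (E♭-G♭-B♭) is minor, so it is i.
The scale of B♭ minor (harmonic minor) is B♭ C D♭ E♭ F G♭ A; E♭ is degree 4, and the triad built there (E♭-G♭-B♭) is minor, so it is iv.

i in E♭ minor; iv in B♭ minor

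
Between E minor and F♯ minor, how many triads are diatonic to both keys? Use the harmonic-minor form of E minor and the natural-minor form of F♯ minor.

Diatonic triads of E minor (harmonic minor): Em (i), F♯dim (ii°), Gaug (III+), Am (iv), B (V), C (VI), D♯dim (vii°).
Diatonic triads of F♯ minor (natural minor): F♯m (i), G♯dim (ii°), A (III), Bm (iv), C♯m (v), D (VI), E (VII).
No triad has the same root and quality in both keys.

0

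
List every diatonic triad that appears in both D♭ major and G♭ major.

D♭, E♭m, G♭, B♭m

Triads in D♭ major: D♭ (I), E♭m (ii), Fm (iii), G♭ (IV), A♭ (V), B♭m (vi), Cdim (vii°).
Triads in G♭ major: G♭ (I), A♭m (ii), B♭m (iii), C♭ (IV), D♭ (V), E♭m (vi), Fdim (vii°).
Shared triads with their functions: D♭ (I in D♭ major, V in G♭ major); E♭m (ii in D♭ major, vi in G♭ major); G♭ (IV in D♭ major, I in G♭ major); B♭m (vi in D♭ major, iii in G♭ major).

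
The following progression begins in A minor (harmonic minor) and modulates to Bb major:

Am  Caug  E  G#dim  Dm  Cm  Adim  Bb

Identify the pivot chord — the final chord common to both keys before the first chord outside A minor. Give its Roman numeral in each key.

Dm — iv in A minor, iii in Bb major

Chords diatonic to A minor: Am, Bdim, Caug, Dm, E, F, G#dim.
Reading the progression, the first chord not in that set is Cm, so the modulation leaves A minor there.
The chord immediately before Cm is Dm, which is diatonic to both keys: iv in A minor and iii in Bb major.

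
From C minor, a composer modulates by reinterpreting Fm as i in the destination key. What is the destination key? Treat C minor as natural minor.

F minor

The numeral i denotes a minor triad on scale degree 1. With F on degree 1, the tonic of the new key is F.
Degree 1 carries a minor triad in minor keys, so the destination is F minor.
Check: the diatonic triads of F minor (natural minor) are Fm (i), Gdim (ii°), Ab (III), Bbm (iv), Cm (v), Db (VI), Eb (VII) — Fm is indeed i.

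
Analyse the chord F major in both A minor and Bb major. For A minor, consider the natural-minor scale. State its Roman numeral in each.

VI in A minor; V in Bb major

The scale of A minor (natural minor) is A B C D E F G; F is degree 6, and the triad built there (F-A-C) is major, so it is VI.
The scale of Bb major is Bb C D Eb F G A; F is degree 5, and the triad built there (F-A-C) is major, so it is V.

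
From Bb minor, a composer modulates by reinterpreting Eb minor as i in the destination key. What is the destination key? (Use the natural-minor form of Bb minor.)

Eb minor

The numeral i denotes a minor triad on scale degree 1. With Eb on degree 1, the tonic of the new key is Eb.
Degree 1 carries a minor triad in minor keys, so the destination is Eb minor.
Check: the diatonic triads of Eb minor (natural minor) are Ebm (i), Fdim (ii°), Gb (III), Abm (iv), Bbm (v), Cb (VI), Db (VII) — Eb minor is indeed i.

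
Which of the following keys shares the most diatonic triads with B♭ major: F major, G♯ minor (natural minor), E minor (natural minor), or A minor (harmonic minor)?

F major

Triads of B♭ major: B♭ major (I), C minor (ii), D minor (iii), E♭ major (IV), F major (V), G minor (vi), A diminished (vii°).
F major shares 4: B♭, Dm, F, Gm.
G♯ minor (natural minor) shares 0: none.
E minor (natural minor) shares 0: none.
A minor (harmonic minor) shares 2: Dm, F.
The most common triads (4) are shared with F major.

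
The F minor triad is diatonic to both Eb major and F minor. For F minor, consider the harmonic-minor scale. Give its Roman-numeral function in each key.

The scale of Eb major is Eb F G Ab Bb C D; F is degree 2, and the triad built there (F-Ab-C) is minor, so it is ii.
The scale of F minor (harmonic minor) is F G Ab Bb C Db E; F is degree 1, and the triad built there (F-Ab-C) is minor, so it is i.

ii in Eb major; i in F minor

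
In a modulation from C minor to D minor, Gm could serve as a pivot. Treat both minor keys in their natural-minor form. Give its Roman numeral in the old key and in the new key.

The scale of C minor (natural minor) is C D Eb F G Ab Bb; G is degree 5, and the triad built there (G-Bb-D) is minor, so it is v.
The scale of D minor (natural minor) is D E F G A Bb C; G is degree 4, and the triad built there (G-Bb-D) is minor, so it is iv.

v in C minor; iv in D minor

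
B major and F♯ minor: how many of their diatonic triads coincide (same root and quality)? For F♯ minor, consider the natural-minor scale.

Diatonic triads of B major: B major (I), C♯ minor (ii), D♯ minor (iii), E major (IV), F♯ major (V), G♯ minor (vi), A♯ diminished (vii°).
Diatonic triads of F♯ minor (natural minor): F♯ minor (i), G♯ diminished (ii°), A major (III), B minor (iv), C♯ minor (v), D major (VI), E major (VII).
Matching root and quality in both lists: C♯ minor, E major.
That gives 2 common triads.

2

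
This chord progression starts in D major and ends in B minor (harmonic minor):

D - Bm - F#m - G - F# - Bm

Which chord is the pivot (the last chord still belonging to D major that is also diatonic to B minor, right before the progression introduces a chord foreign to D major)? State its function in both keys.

G — IV in D major, VI in B minor

Chords diatonic to D major: D, Em, F#m, G, A, Bm, C#dim.
Reading the progression, the first chord not in that set is F#, so the modulation leaves D major there.
The chord immediately before F# is G, which is diatonic to both keys: IV in D major and VI in B minor.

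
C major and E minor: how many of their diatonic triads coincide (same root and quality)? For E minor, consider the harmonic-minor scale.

3

Diatonic triads of C major: C (I), Dm (ii), Em (iii), F (IV), G (V), Am (vi), Bdim (vii°).
Diatonic triads of E minor (harmonic minor): Em (i), F#dim (ii°), Gaug (III+), Am (iv), B (V), C (VI), D#dim (vii°).
Matching root and quality in both lists: C, Em, Am.
That gives 3 common triads.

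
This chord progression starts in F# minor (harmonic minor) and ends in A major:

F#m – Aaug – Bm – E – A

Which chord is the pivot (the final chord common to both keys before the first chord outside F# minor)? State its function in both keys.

Bm — iv in F# minor, ii in A major

Chords diatonic to F# minor: F#m, G#dim, Aaug, Bm, C#, D, E#dim.
Reading the progression, the first chord not in that set is E, so the modulation leaves F# minor there.
The chord immediately before E is Bm, which is diatonic to both keys: iv in F# minor and ii in A major.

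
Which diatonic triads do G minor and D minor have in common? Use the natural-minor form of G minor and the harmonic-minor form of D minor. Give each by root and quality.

Gm, B♭, Dm

Triads in G minor (natural minor): Gm (i), Adim (ii°), B♭ (III), Cm (iv), Dm (v), E♭ (VI), F (VII).
Triads in D minor (harmonic minor): Dm (i), Edim (ii°), Faug (III+), Gm (iv), A (V), B♭ (VI), C♯dim (vii°).
Shared triads with their functions: Gm (i in G minor, iv in D minor); B♭ (III in G minor, VI in D minor); Dm (v in G minor, i in D minor).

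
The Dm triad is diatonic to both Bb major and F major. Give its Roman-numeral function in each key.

iii in Bb major; vi in F major

The scale of Bb major is Bb C D Eb F G A; D is degree 3, and the triad built there (D-F-A) is minor, so it is iii.
The scale of F major is F G A Bb C D E; D is degree 6, and the triad built there (D-F-A) is minor, so it is vi.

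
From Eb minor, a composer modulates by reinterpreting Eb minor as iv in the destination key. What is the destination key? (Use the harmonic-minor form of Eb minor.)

The numeral iv denotes a minor triad on scale degree 4. With Eb on degree 4, the tonic of the new key is Bb.
Degree 4 carries a minor triad in minor keys, so the destination is Bb minor.
Check: the diatonic triads of Bb minor (natural minor) are Bbm (i), Cdim (ii°), Db (III), Ebm (iv), Fm (v), Gb (VI), Ab (VII) — Eb minor is indeed iv.

Bb minor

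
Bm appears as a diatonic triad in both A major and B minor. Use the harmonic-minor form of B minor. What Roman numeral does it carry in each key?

The scale of A major is A B C# D E F# G#; B is degree 2, and the triad built there (B-D-F#) is minor, so it is ii.
The scale of B minor (harmonic minor) is B C# D E F# G A#; B is degree 1, and the triad built there (B-D-F#) is minor, so it is i.

ii in A major; i in B minor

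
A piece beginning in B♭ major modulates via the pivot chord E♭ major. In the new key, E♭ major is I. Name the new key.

E♭ major

The numeral I denotes a major triad on scale degree 1. With E♭ on degree 1, the tonic of the new key is E♭.
Degree 1 carries a major triad in major keys, so the destination is E♭ major.
Check: the diatonic triads of E♭ major are E♭ (I), Fm (ii), Gm (iii), A♭ (IV), B♭ (V), Cm (vi), Ddim (vii°) — E♭ major is indeed I.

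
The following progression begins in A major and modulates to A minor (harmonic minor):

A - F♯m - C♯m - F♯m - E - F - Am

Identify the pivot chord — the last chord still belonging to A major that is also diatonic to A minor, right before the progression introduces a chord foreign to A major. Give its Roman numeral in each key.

Chords diatonic to A major: A, Bm, C♯m, D, E, F♯m, G♯dim.
Reading the progression, the first chord not in that set is F, so the modulation leaves A major there.
The chord immediately before F is E, which is diatonic to both keys: V in A major and V in A minor.

E — V in A major, V in A minor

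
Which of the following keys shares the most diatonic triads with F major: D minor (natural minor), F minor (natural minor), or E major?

Triads of F major: F (I), Gm (ii), Am (iii), Bb (IV), C (V), Dm (vi), Edim (vii°).
D minor (natural minor) shares 7: F, Gm, Am, Bb, C, Dm, Edim.
F minor (natural minor) shares 0: none.
E major shares 0: none.
The most common triads (7) are shared with D minor.

D minor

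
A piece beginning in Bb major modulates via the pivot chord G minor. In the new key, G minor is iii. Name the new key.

The numeral iii denotes a minor triad on scale degree 3. With G on degree 3, the tonic of the new key is Eb.
Degree 3 carries a minor triad in major keys, so the destination is Eb major.
Check: the diatonic triads of Eb major are Eb (I), Fm (ii), Gm (iii), Ab (IV), Bb (V), Cm (vi), Ddim (vii°) — G minor is indeed iii.

Eb major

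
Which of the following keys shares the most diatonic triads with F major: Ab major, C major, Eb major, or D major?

Triads of F major: F major (I), G minor (ii), A minor (iii), Bb major (IV), C major (V), D minor (vi), E diminished (vii°).
Ab major shares 0: none.
C major shares 4: F, Am, C, Dm.
Eb major shares 2: Gm, Bb.
D major shares 0: none.
The most common triads (4) are shared with C major.

C major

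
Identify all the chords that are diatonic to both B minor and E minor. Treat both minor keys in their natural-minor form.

Bm, D, Em, G

Triads in B minor (natural minor): Bm (i), C#dim (ii°), D (III), Em (iv), F#m (v), G (VI), A (VII).
Triads in E minor (natural minor): Em (i), F#dim (ii°), G (III), Am (iv), Bm (v), C (VI), D (VII).
Shared triads with their functions: Bm (i in B minor, v in E minor); D (III in B minor, VII in E minor); Em (iv in B minor, i in E minor); G (VI in B minor, III in E minor).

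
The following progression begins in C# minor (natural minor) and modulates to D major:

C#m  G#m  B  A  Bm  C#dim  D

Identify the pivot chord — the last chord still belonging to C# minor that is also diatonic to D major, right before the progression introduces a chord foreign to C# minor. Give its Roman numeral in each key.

A — VI in C# minor, V in D major

Chords diatonic to C# minor: C#m, D#dim, E, F#m, G#m, A, B.
Reading the progression, the first chord not in that set is Bm, so the modulation leaves C# minor there.
The chord immediately before Bm is A, which is diatonic to both keys: VI in C# minor and V in D major.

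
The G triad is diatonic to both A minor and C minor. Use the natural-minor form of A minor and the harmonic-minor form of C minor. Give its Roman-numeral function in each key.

The scale of A minor (natural minor) is A B C D E F G; G is degree 7, and the triad built there (G-B-D) is major, so it is VII.
The scale of C minor (harmonic minor) is C D Eb F G Ab B; G is degree 5, and the triad built there (G-B-D) is major, so it is V.

VII in A minor; V in C minor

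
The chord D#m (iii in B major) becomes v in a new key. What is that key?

G# minor

The numeral v denotes a minor triad on scale degree 5. With D# on degree 5, the tonic of the new key is G#.
Degree 5 carries a minor triad in natural-minor keys, so the destination is G# minor.
Check: the diatonic triads of G# minor (natural minor) are G#m (i), A#dim (ii°), B (III), C#m (iv), D#m (v), E (VI), F# (VII) — D#m is indeed v.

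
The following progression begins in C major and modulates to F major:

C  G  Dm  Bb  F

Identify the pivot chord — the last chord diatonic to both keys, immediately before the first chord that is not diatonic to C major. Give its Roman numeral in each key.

Chords diatonic to C major: C, Dm, Em, F, G, Am, Bdim.
Reading the progression, the first chord not in that set is Bb, so the modulation leaves C major there.
The chord immediately before Bb is Dm, which is diatonic to both keys: ii in C major and vi in F major.

Dm — ii in C major, vi in F major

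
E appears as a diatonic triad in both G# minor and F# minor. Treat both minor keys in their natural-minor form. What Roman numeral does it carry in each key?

VI in G# minor; VII in F# minor

The scale of G# minor (natural minor) is G# A# B C# D# E F#; E is degree 6, and the triad built there (E-G#-B) is major, so it is VI.
The scale of F# minor (natural minor) is F# G# A B C# D E; E is degree 7, and the triad built there (E-G#-B) is major, so it is VII.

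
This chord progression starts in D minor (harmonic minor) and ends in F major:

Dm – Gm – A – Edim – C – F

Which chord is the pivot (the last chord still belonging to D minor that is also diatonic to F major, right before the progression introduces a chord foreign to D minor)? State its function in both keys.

Edim — ii° in D minor, vii° in F major

Chords diatonic to D minor: Dm, Edim, Faug, Gm, A, B♭, C♯dim.
Reading the progression, the first chord not in that set is C, so the modulation leaves D minor there.
The chord immediately before C is Edim, which is diatonic to both keys: ii° in D minor and vii° in F major.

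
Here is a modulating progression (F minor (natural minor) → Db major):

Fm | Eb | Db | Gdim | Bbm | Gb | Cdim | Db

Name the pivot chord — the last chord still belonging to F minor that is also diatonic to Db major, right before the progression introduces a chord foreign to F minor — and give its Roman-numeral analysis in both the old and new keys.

Bbm — iv in F minor, vi in Db major

Chords diatonic to F minor: Fm, Gdim, Ab, Bbm, Cm, Db, Eb.
Reading the progression, the first chord not in that set is Gb, so the modulation leaves F minor there.
The chord immediately before Gb is Bbm, which is diatonic to both keys: iv in F minor and vi in Db major.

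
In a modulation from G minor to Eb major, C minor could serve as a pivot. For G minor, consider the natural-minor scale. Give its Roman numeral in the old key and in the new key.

iv in G minor; vi in Eb major

The scale of G minor (natural minor) is G A Bb C D Eb F; C is degree 4, and the triad built there (C-Eb-G) is minor, so it is iv.
The scale of Eb major is Eb F G Ab Bb C D; C is degree 6, and the triad built there (C-Eb-G) is minor, so it is vi.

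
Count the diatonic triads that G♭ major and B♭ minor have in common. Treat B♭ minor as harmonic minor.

Diatonic triads of G♭ major: G♭ (I), A♭m (ii), B♭m (iii), C♭ (IV), D♭ (V), E♭m (vi), Fdim (vii°).
Diatonic triads of B♭ minor (harmonic minor): B♭m (i), Cdim (ii°), D♭aug (III+), E♭m (iv), F (V), G♭ (VI), Adim (vii°).
Matching root and quality in both lists: G♭, B♭m, E♭m.
That gives 3 common triads.

3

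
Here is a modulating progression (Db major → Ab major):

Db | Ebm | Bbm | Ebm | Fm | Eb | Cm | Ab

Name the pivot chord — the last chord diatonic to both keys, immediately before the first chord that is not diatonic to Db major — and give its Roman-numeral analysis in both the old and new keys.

Chords diatonic to Db major: Db, Ebm, Fm, Gb, Ab, Bbm, Cdim.
Reading the progression, the first chord not in that set is Eb, so the modulation leaves Db major there.
The chord immediately before Eb is Fm, which is diatonic to both keys: iii in Db major and vi in Ab major.

Fm — iii in Db major, vi in Ab major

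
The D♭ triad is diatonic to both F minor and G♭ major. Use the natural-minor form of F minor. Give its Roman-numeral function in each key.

The scale of F minor (natural minor) is F G A♭ B♭ C D♭ E♭; D♭ is degree 6, and the triad built there (D♭-F-A♭) is major, so it is VI.
The scale of G♭ major is G♭ A♭ B♭ C♭ D♭ E♭ F; D♭ is degree 5, and the triad built there (D♭-F-A♭) is major, so it is V.

VI in F minor; V in G♭ major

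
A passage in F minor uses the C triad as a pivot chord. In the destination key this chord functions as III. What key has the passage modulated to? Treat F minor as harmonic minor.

A minor

The numeral III denotes a major triad on scale degree 3. With C on degree 3, the tonic of the new key is A.
Degree 3 carries a major triad in natural-minor keys, so the destination is A minor.
Check: the diatonic triads of A minor (natural minor) are Am (i), Bdim (ii°), C (III), Dm (iv), Em (v), F (VI), G (VII) — C is indeed III.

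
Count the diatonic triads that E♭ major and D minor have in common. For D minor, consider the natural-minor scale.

2

Diatonic triads of E♭ major: E♭ (I), Fm (ii), Gm (iii), A♭ (IV), B♭ (V), Cm (vi), Ddim (vii°).
Diatonic triads of D minor (natural minor): Dm (i), Edim (ii°), F (III), Gm (iv), Am (v), B♭ (VI), C (VII).
Matching root and quality in both lists: Gm, B♭.
That gives 2 common triads.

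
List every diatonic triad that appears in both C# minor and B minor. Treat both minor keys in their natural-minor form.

F#m, A

Triads in C# minor (natural minor): C#m (i), D#dim (ii°), E (III), F#m (iv), G#m (v), A (VI), B (VII).
Triads in B minor (natural minor): Bm (i), C#dim (ii°), D (III), Em (iv), F#m (v), G (VI), A (VII).
Shared triads with their functions: F#m (iv in C# minor, v in B minor); A (VI in C# minor, VII in B minor).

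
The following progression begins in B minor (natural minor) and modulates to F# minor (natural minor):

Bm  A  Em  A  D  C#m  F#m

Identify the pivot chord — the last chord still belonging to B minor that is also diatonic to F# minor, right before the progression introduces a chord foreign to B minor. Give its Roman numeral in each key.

Chords diatonic to B minor: Bm, C#dim, D, Em, F#m, G, A.
Reading the progression, the first chord not in that set is C#m, so the modulation leaves B minor there.
The chord immediately before C#m is D, which is diatonic to both keys: III in B minor and VI in F# minor.

D — III in B minor, VI in F# minor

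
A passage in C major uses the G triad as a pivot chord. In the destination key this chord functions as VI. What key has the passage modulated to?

The numeral VI denotes a major triad on scale degree 6. With G on degree 6, the tonic of the new key is B.
Degree 6 carries a major triad in minor keys, so the destination is B minor.
Check: the diatonic triads of B minor (natural minor) are Bm (i), C#dim (ii°), D (III), Em (iv), F#m (v), G (VI), A (VII) — G is indeed VI.

B minor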